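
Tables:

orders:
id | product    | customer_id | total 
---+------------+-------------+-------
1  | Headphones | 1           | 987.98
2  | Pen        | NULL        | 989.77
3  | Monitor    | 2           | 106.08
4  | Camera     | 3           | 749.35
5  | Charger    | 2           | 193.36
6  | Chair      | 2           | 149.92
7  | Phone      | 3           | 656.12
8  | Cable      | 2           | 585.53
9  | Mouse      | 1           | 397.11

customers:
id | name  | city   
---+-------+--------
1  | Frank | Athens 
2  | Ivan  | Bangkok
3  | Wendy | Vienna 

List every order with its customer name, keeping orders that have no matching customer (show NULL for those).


LEFT JOIN keeps every row from orders (the left table); where customer_id has no match in customers, the customer columns become NULL. Walk through each order:
  - order 1 (Headphones): customer_id=1 -> matches Frank
  - order 2 (Pen): customer_id=NULL, no match -> kept with NULL
  - order 3 (Monitor): customer_id=2 -> matches Ivan
  - order 4 (Camera): customer_id=3 -> matches Wendy
  - order 5 (Charger): customer_id=2 -> matches Ivan
  - order 6 (Chair): customer_id=2 -> matches Ivan
  - order 7 (Phone): customer_id=3 -> matches Wendy
  - order 8 (Cable): customer_id=2 -> matches Ivan
  - order 9 (Mouse): customer_id=1 -> matches Frank
All 9 rows appear; 1 has NULL customer.

SQL:
SELECT a.product, b.name AS customer
FROM orders a
LEFT JOIN customers b ON a.customer_id = b.id

Result:
product    | customer
-----------+---------
Headphones | Frank   
Pen        | NULL    
Monitor    | Ivan    
Camera     | Wendy   
Charger    | Ivan    
Chair      | Ivan    
Phone      | Wendy   
Cable      | Ivan    
Mouse      | Frank   


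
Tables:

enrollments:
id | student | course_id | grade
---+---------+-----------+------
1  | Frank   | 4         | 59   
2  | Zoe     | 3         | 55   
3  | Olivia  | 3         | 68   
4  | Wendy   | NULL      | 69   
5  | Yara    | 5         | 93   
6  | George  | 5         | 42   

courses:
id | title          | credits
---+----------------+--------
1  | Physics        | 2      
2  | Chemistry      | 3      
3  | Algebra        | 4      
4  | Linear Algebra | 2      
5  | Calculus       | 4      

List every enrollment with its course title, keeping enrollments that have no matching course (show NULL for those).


LEFT JOIN keeps every row from enrollments (the left table); where course_id has no match in courses, the course columns become NULL. Walk through each enrollment:
  - enrollment 1 (Frank): course_id=4 -> matches Linear Algebra
  - enrollment 2 (Zoe): course_id=3 -> matches Algebra
  - enrollment 3 (Olivia): course_id=3 -> matches Algebra
  - enrollment 4 (Wendy): course_id=NULL, no match -> kept with NULL
  - enrollment 5 (Yara): course_id=5 -> matches Calculus
  - enrollment 6 (George): course_id=5 -> matches Calculus
All 6 rows appear; 1 has NULL course.

SQL:
SELECT a.student, b.title AS course
FROM enrollments a
LEFT JOIN courses b ON a.course_id = b.id

Result:
student | course        
--------+---------------
Frank   | Linear Algebra
Zoe     | Algebra       
Olivia  | Algebra       
Wendy   | NULL          
Yara    | Calculus      
George  | Calculus      


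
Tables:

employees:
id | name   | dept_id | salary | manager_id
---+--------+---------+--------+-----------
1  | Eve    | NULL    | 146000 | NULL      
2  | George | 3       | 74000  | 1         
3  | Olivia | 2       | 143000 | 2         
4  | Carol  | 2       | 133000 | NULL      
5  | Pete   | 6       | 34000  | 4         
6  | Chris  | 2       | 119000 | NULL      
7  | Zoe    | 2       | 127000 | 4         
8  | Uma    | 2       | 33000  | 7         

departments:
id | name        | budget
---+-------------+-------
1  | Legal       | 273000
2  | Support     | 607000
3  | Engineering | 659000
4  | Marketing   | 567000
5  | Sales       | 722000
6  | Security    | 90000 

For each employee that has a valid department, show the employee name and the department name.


INNER JOIN keeps only employees rows whose dept_id matches an id in departments. Walk through each employee:
  - employee 1 (Eve): dept_id=NULL, no match -> dropped
  - employee 2 (George): dept_id=3 -> matches Engineering
  - employee 3 (Olivia): dept_id=2 -> matches Support
  - employee 4 (Carol): dept_id=2 -> matches Support
  - employee 5 (Pete): dept_id=6 -> matches Security
  - employee 6 (Chris): dept_id=2 -> matches Support
  - employee 7 (Zoe): dept_id=2 -> matches Support
  - employee 8 (Uma): dept_id=2 -> matches Support
So 1 of 8 rows is dropped.

SQL:
SELECT a.name, b.name AS department
FROM employees a
INNER JOIN departments b ON a.dept_id = b.id

Result:
name   | department 
-------+------------
George | Engineering
Olivia | Support    
Carol  | Support    
Pete   | Security   
Chris  | Support    
Zoe    | Support    
Uma    | Support    


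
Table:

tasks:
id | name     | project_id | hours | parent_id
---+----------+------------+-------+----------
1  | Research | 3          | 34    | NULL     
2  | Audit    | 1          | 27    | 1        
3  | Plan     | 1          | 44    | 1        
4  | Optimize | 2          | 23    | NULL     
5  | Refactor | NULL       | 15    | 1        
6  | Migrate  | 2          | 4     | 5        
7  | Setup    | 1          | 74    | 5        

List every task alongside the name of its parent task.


This is a self-join: tasks is joined to a second copy of itself, matching each row's parent_id to another row's id. Use LEFT JOIN so rows with parent_id=NULL are kept.
  - task 1 (Research): parent_id=NULL -> NULL
  - task 2 (Audit): parent_id=1 -> Research
  - task 3 (Plan): parent_id=1 -> Research
  - task 4 (Optimize): parent_id=NULL -> NULL
  - task 5 (Refactor): parent_id=1 -> Research
  - task 6 (Migrate): parent_id=5 -> Refactor
  - task 7 (Setup): parent_id=5 -> Refactor

SQL:
SELECT a.name AS item, b.name AS parent
FROM tasks a
LEFT JOIN tasks b ON a.parent_id = b.id

Result:
item     | parent  
---------+---------
Research | NULL    
Audit    | Research
Plan     | Research
Optimize | NULL    
Refactor | Research
Migrate  | Refactor
Setup    | Refactor


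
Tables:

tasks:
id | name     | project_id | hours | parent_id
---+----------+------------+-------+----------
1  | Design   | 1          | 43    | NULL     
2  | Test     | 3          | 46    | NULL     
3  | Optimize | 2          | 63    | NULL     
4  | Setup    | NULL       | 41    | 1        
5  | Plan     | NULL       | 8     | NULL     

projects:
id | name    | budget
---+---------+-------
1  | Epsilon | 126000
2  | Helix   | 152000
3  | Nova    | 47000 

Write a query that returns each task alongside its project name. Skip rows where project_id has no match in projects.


INNER JOIN keeps only tasks rows whose project_id matches an id in projects. Walk through each task:
  - task 1 (Design): project_id=1 -> matches Epsilon
  - task 2 (Test): project_id=3 -> matches Nova
  - task 3 (Optimize): project_id=2 -> matches Helix
  - task 4 (Setup): project_id=NULL, no match -> dropped
  - task 5 (Plan): project_id=NULL, no match -> dropped
So 2 of 5 rows are dropped.

SQL:
SELECT a.name, b.name AS project
FROM tasks a
INNER JOIN projects b ON a.project_id = b.id

Result:
name     | project
---------+--------
Design   | Epsilon
Test     | Nova   
Optimize | Helix  


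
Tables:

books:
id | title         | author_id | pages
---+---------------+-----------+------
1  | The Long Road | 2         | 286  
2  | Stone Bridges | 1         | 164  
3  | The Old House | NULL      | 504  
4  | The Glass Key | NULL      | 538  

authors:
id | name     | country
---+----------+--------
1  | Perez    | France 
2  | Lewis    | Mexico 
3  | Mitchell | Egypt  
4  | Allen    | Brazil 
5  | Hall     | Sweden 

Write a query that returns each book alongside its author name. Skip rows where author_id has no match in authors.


INNER JOIN keeps only books rows whose author_id matches an id in authors. Walk through each book:
  - book 1 (The Long Road): author_id=2 -> matches Lewis
  - book 2 (Stone Bridges): author_id=1 -> matches Perez
  - book 3 (The Old House): author_id=NULL, no match -> dropped
  - book 4 (The Glass Key): author_id=NULL, no match -> dropped
So 2 of 4 rows are dropped.

SQL:
SELECT a.title, b.name AS author
FROM books a
INNER JOIN authors b ON a.author_id = b.id

Result:
title         | author
--------------+-------
The Long Road | Lewis 
Stone Bridges | Perez 


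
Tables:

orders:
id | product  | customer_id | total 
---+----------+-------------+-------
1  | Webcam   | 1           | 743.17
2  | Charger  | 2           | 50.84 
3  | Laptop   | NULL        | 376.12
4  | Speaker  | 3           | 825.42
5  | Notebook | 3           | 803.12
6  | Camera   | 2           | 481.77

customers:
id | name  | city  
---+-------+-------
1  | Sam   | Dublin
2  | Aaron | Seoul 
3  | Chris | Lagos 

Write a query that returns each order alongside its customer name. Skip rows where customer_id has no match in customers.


INNER JOIN keeps only orders rows whose customer_id matches an id in customers. Walk through each order:
  - order 1 (Webcam): customer_id=1 -> matches Sam
  - order 2 (Charger): customer_id=2 -> matches Aaron
  - order 3 (Laptop): customer_id=NULL, no match -> dropped
  - order 4 (Speaker): customer_id=3 -> matches Chris
  - order 5 (Notebook): customer_id=3 -> matches Chris
  - order 6 (Camera): customer_id=2 -> matches Aaron
So 1 of 6 rows is dropped.

SQL:
SELECT a.product, b.name AS customer
FROM orders a
INNER JOIN customers b ON a.customer_id = b.id

Result:
product  | customer
---------+---------
Webcam   | Sam     
Charger  | Aaron   
Speaker  | Chris   
Notebook | Chris   
Camera   | Aaron   


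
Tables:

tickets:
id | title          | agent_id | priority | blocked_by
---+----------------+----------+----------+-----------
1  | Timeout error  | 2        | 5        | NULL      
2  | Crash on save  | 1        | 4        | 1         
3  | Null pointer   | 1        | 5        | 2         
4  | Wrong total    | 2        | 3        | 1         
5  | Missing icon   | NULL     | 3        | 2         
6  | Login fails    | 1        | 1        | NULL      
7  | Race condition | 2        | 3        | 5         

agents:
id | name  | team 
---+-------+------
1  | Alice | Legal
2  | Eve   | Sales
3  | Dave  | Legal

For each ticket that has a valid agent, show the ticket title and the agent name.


INNER JOIN keeps only tickets rows whose agent_id matches an id in agents. Walk through each ticket:
  - ticket 1 (Timeout error): agent_id=2 -> matches Eve
  - ticket 2 (Crash on save): agent_id=1 -> matches Alice
  - ticket 3 (Null pointer): agent_id=1 -> matches Alice
  - ticket 4 (Wrong total): agent_id=2 -> matches Eve
  - ticket 5 (Missing icon): agent_id=NULL, no match -> dropped
  - ticket 6 (Login fails): agent_id=1 -> matches Alice
  - ticket 7 (Race condition): agent_id=2 -> matches Eve
So 1 of 7 rows is dropped.

SQL:
SELECT a.title, b.name AS agent
FROM tickets a
INNER JOIN agents b ON a.agent_id = b.id

Result:
title          | agent
---------------+------
Timeout error  | Eve  
Crash on save  | Alice
Null pointer   | Alice
Wrong total    | Eve  
Login fails    | Alice
Race condition | Eve  


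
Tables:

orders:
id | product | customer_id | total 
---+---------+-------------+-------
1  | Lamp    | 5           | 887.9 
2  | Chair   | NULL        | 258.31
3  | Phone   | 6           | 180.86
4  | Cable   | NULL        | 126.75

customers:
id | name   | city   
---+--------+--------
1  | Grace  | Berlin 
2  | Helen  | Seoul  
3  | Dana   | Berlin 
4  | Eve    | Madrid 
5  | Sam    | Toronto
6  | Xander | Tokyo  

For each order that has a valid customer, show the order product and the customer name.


INNER JOIN keeps only orders rows whose customer_id matches an id in customers. Walk through each order:
  - order 1 (Lamp): customer_id=5 -> matches Sam
  - order 2 (Chair): customer_id=NULL, no match -> dropped
  - order 3 (Phone): customer_id=6 -> matches Xander
  - order 4 (Cable): customer_id=NULL, no match -> dropped
So 2 of 4 rows are dropped.

SQL:
SELECT a.product, b.name AS customer
FROM orders a
INNER JOIN customers b ON a.customer_id = b.id

Result:
product | customer
--------+---------
Lamp    | Sam     
Phone   | Xander  


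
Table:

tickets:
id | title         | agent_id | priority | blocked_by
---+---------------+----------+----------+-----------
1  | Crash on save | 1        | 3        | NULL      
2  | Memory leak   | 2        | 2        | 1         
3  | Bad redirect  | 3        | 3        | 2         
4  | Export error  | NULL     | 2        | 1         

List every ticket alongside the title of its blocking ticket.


This is a self-join: tickets is joined to a second copy of itself, matching each row's blocked_by to another row's id. Use LEFT JOIN so rows with blocked_by=NULL are kept.
  - ticket 1 (Crash on save): blocked_by=NULL -> NULL
  - ticket 2 (Memory leak): blocked_by=1 -> Crash on save
  - ticket 3 (Bad redirect): blocked_by=2 -> Memory leak
  - ticket 4 (Export error): blocked_by=1 -> Crash on save

SQL:
SELECT a.title AS item, b.title AS blocked_by
FROM tickets a
LEFT JOIN tickets b ON a.blocked_by = b.id

Result:
item          | blocked_by   
--------------+--------------
Crash on save | NULL         
Memory leak   | Crash on save
Bad redirect  | Memory leak  
Export error  | Crash on save


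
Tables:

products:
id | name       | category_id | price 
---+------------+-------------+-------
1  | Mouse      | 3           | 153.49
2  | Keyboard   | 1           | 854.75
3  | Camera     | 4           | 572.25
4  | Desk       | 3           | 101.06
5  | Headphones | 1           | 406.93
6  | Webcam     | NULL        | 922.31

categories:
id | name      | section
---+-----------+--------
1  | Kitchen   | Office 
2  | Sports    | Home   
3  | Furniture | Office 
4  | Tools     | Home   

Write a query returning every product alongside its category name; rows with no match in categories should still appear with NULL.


LEFT JOIN keeps every row from products (the left table); where category_id has no match in categories, the category columns become NULL. Walk through each product:
  - product 1 (Mouse): category_id=3 -> matches Furniture
  - product 2 (Keyboard): category_id=1 -> matches Kitchen
  - product 3 (Camera): category_id=4 -> matches Tools
  - product 4 (Desk): category_id=3 -> matches Furniture
  - product 5 (Headphones): category_id=1 -> matches Kitchen
  - product 6 (Webcam): category_id=NULL, no match -> kept with NULL
All 6 rows appear; 1 has NULL category.

SQL:
SELECT a.name, b.name AS category
FROM products a
LEFT JOIN categories b ON a.category_id = b.id

Result:
name       | category 
-----------+----------
Mouse      | Furniture
Keyboard   | Kitchen  
Camera     | Tools    
Desk       | Furniture
Headphones | Kitchen  
Webcam     | NULL     


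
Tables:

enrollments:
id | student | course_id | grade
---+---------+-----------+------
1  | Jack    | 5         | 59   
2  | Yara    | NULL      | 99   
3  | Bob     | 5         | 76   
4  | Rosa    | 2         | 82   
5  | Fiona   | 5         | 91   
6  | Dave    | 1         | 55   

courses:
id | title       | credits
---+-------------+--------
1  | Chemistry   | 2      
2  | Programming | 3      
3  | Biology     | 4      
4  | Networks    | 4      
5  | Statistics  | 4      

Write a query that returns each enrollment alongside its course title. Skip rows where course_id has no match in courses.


INNER JOIN keeps only enrollments rows whose course_id matches an id in courses. Walk through each enrollment:
  - enrollment 1 (Jack): course_id=5 -> matches Statistics
  - enrollment 2 (Yara): course_id=NULL, no match -> dropped
  - enrollment 3 (Bob): course_id=5 -> matches Statistics
  - enrollment 4 (Rosa): course_id=2 -> matches Programming
  - enrollment 5 (Fiona): course_id=5 -> matches Statistics
  - enrollment 6 (Dave): course_id=1 -> matches Chemistry
So 1 of 6 rows is dropped.

SQL:
SELECT a.student, b.title AS course
FROM enrollments a
INNER JOIN courses b ON a.course_id = b.id

Result:
student | course     
--------+------------
Jack    | Statistics 
Bob     | Statistics 
Rosa    | Programming
Fiona   | Statistics 
Dave    | Chemistry  


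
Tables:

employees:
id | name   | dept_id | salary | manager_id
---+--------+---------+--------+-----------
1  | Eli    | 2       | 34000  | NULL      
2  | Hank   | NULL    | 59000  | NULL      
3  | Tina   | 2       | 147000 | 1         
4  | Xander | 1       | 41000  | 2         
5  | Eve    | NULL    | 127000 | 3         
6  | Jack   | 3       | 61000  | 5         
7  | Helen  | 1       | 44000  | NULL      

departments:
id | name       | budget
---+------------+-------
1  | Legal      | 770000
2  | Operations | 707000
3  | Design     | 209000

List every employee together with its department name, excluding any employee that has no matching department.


INNER JOIN keeps only employees rows whose dept_id matches an id in departments. Walk through each employee:
  - employee 1 (Eli): dept_id=2 -> matches Operations
  - employee 2 (Hank): dept_id=NULL, no match -> dropped
  - employee 3 (Tina): dept_id=2 -> matches Operations
  - employee 4 (Xander): dept_id=1 -> matches Legal
  - employee 5 (Eve): dept_id=NULL, no match -> dropped
  - employee 6 (Jack): dept_id=3 -> matches Design
  - employee 7 (Helen): dept_id=1 -> matches Legal
So 2 of 7 rows are dropped.

SQL:
SELECT a.name, b.name AS department
FROM employees a
INNER JOIN departments b ON a.dept_id = b.id

Result:
name   | department
-------+-----------
Eli    | Operations
Tina   | Operations
Xander | Legal     
Jack   | Design    
Helen  | Legal     


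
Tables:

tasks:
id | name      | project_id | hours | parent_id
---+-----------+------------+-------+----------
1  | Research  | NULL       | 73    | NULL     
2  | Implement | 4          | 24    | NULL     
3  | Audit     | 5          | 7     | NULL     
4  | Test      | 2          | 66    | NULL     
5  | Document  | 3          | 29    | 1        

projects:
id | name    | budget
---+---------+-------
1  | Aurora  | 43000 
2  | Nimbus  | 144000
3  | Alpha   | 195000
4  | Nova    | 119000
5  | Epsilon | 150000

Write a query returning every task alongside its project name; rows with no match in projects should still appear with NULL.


LEFT JOIN keeps every row from tasks (the left table); where project_id has no match in projects, the project columns become NULL. Walk through each task:
  - task 1 (Research): project_id=NULL, no match -> kept with NULL
  - task 2 (Implement): project_id=4 -> matches Nova
  - task 3 (Audit): project_id=5 -> matches Epsilon
  - task 4 (Test): project_id=2 -> matches Nimbus
  - task 5 (Document): project_id=3 -> matches Alpha
All 5 rows appear; 1 has NULL project.

SQL:
SELECT a.name, b.name AS project
FROM tasks a
LEFT JOIN projects b ON a.project_id = b.id

Result:
name      | project
----------+--------
Research  | NULL   
Implement | Nova   
Audit     | Epsilon
Test      | Nimbus 
Document  | Alpha  


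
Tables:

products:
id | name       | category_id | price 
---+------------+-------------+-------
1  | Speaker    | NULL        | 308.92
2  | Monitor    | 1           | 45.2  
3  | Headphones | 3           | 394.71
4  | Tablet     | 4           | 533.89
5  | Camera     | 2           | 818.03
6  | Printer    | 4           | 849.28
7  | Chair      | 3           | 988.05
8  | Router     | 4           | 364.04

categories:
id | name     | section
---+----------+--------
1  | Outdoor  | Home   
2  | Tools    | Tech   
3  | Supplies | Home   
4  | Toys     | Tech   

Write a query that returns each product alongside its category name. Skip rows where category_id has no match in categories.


INNER JOIN keeps only products rows whose category_id matches an id in categories. Walk through each product:
  - product 1 (Speaker): category_id=NULL, no match -> dropped
  - product 2 (Monitor): category_id=1 -> matches Outdoor
  - product 3 (Headphones): category_id=3 -> matches Supplies
  - product 4 (Tablet): category_id=4 -> matches Toys
  - product 5 (Camera): category_id=2 -> matches Tools
  - product 6 (Printer): category_id=4 -> matches Toys
  - product 7 (Chair): category_id=3 -> matches Supplies
  - product 8 (Router): category_id=4 -> matches Toys
So 1 of 8 rows is dropped.

SQL:
SELECT a.name, b.name AS category
FROM products a
INNER JOIN categories b ON a.category_id = b.id

Result:
name       | category
-----------+---------
Monitor    | Outdoor 
Headphones | Supplies
Tablet     | Toys    
Camera     | Tools   
Printer    | Toys    
Chair      | Supplies
Router     | Toys    


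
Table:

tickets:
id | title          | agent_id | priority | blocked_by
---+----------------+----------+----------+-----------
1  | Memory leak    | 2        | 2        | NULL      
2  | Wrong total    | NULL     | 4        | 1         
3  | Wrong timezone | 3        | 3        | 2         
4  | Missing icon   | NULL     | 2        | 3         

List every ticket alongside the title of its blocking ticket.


This is a self-join: tickets is joined to a second copy of itself, matching each row's blocked_by to another row's id. Use LEFT JOIN so rows with blocked_by=NULL are kept.
  - ticket 1 (Memory leak): blocked_by=NULL -> NULL
  - ticket 2 (Wrong total): blocked_by=1 -> Memory leak
  - ticket 3 (Wrong timezone): blocked_by=2 -> Wrong total
  - ticket 4 (Missing icon): blocked_by=3 -> Wrong timezone

SQL:
SELECT a.title AS item, b.title AS blocked_by
FROM tickets a
LEFT JOIN tickets b ON a.blocked_by = b.id

Result:
item           | blocked_by    
---------------+---------------
Memory leak    | NULL          
Wrong total    | Memory leak   
Wrong timezone | Wrong total   
Missing icon   | Wrong timezone


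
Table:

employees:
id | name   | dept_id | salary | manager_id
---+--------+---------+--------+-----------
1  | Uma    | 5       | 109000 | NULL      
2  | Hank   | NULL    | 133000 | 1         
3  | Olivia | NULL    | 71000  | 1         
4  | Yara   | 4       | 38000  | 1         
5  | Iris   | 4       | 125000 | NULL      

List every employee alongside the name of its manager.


This is a self-join: employees is joined to a second copy of itself, matching each row's manager_id to another row's id. Use LEFT JOIN so rows with manager_id=NULL are kept.
  - employee 1 (Uma): manager_id=NULL -> NULL
  - employee 2 (Hank): manager_id=1 -> Uma
  - employee 3 (Olivia): manager_id=1 -> Uma
  - employee 4 (Yara): manager_id=1 -> Uma
  - employee 5 (Iris): manager_id=NULL -> NULL

SQL:
SELECT a.name AS item, b.name AS manager
FROM employees a
LEFT JOIN employees b ON a.manager_id = b.id

Result:
item   | manager
-------+--------
Uma    | NULL   
Hank   | Uma    
Olivia | Uma    
Yara   | Uma    
Iris   | NULL   


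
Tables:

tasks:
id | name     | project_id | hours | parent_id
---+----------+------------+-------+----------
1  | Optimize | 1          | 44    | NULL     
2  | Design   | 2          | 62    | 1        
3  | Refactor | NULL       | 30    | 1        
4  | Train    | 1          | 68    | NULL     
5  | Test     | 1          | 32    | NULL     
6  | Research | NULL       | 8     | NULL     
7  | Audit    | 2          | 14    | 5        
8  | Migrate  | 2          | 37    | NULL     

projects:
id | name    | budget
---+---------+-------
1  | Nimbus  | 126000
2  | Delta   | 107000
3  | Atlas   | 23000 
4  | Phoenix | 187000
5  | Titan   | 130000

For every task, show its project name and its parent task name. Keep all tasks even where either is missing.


Two LEFT JOINs from the same base table tasks: one to projects via project_id, one to tasks itself via parent_id. Both are LEFT so every task is preserved.
Match against projects:
  - task 1 (Optimize): project_id=1 -> matches Nimbus
  - task 2 (Design): project_id=2 -> matches Delta
  - task 3 (Refactor): project_id=NULL, no match -> kept with NULL
  - task 4 (Train): project_id=1 -> matches Nimbus
  - task 5 (Test): project_id=1 -> matches Nimbus
  - task 6 (Research): project_id=NULL, no match -> kept with NULL
  - task 7 (Audit): project_id=2 -> matches Delta
  - task 8 (Migrate): project_id=2 -> matches Delta
Match against tasks (self):
  - task 1 (Optimize): parent_id=NULL -> NULL
  - task 2 (Design): parent_id=1 -> Optimize
  - task 3 (Refactor): parent_id=1 -> Optimize
  - task 4 (Train): parent_id=NULL -> NULL
  - task 5 (Test): parent_id=NULL -> NULL
  - task 6 (Research): parent_id=NULL -> NULL
  - task 7 (Audit): parent_id=5 -> Test
  - task 8 (Migrate): parent_id=NULL -> NULL

SQL:
SELECT a.name, b.name AS project, c.name AS parent
FROM tasks a
LEFT JOIN projects b ON a.project_id = b.id
LEFT JOIN tasks c ON a.parent_id = c.id

Result:
name     | project | parent  
---------+---------+---------
Optimize | Nimbus  | NULL    
Design   | Delta   | Optimize
Refactor | NULL    | Optimize
Train    | Nimbus  | NULL    
Test     | Nimbus  | NULL    
Research | NULL    | NULL    
Audit    | Delta   | Test    
Migrate  | Delta   | NULL    


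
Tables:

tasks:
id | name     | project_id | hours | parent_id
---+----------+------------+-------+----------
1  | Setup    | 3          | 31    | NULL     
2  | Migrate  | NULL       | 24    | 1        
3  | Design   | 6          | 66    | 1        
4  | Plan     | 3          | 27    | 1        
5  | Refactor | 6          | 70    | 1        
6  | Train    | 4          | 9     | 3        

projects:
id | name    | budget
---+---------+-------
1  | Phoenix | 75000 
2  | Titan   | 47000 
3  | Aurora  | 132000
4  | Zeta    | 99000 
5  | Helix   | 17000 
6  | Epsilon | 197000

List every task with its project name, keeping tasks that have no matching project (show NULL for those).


LEFT JOIN keeps every row from tasks (the left table); where project_id has no match in projects, the project columns become NULL. Walk through each task:
  - task 1 (Setup): project_id=3 -> matches Aurora
  - task 2 (Migrate): project_id=NULL, no match -> kept with NULL
  - task 3 (Design): project_id=6 -> matches Epsilon
  - task 4 (Plan): project_id=3 -> matches Aurora
  - task 5 (Refactor): project_id=6 -> matches Epsilon
  - task 6 (Train): project_id=4 -> matches Zeta
All 6 rows appear; 1 has NULL project.

SQL:
SELECT a.name, b.name AS project
FROM tasks a
LEFT JOIN projects b ON a.project_id = b.id

Result:
name     | project
---------+--------
Setup    | Aurora 
Migrate  | NULL   
Design   | Epsilon
Plan     | Aurora 
Refactor | Epsilon
Train    | Zeta   


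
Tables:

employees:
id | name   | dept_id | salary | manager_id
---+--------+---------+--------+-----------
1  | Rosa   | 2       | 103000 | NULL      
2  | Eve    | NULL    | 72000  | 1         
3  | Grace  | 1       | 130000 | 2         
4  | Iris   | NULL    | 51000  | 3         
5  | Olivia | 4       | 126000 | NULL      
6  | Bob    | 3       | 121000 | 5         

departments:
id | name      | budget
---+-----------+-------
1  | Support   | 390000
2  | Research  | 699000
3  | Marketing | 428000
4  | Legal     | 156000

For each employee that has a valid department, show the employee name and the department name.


INNER JOIN keeps only employees rows whose dept_id matches an id in departments. Walk through each employee:
  - employee 1 (Rosa): dept_id=2 -> matches Research
  - employee 2 (Eve): dept_id=NULL, no match -> dropped
  - employee 3 (Grace): dept_id=1 -> matches Support
  - employee 4 (Iris): dept_id=NULL, no match -> dropped
  - employee 5 (Olivia): dept_id=4 -> matches Legal
  - employee 6 (Bob): dept_id=3 -> matches Marketing
So 2 of 6 rows are dropped.

SQL:
SELECT a.name, b.name AS department
FROM employees a
INNER JOIN departments b ON a.dept_id = b.id

Result:
name   | department
-------+-----------
Rosa   | Research  
Grace  | Support   
Olivia | Legal     
Bob    | Marketing 


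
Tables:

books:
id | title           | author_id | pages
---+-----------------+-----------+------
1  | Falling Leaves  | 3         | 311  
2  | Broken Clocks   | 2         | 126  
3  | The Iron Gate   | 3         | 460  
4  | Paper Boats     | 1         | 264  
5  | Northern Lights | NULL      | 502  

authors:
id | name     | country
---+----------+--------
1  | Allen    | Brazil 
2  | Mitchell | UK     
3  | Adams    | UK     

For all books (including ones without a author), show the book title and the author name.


LEFT JOIN keeps every row from books (the left table); where author_id has no match in authors, the author columns become NULL. Walk through each book:
  - book 1 (Falling Leaves): author_id=3 -> matches Adams
  - book 2 (Broken Clocks): author_id=2 -> matches Mitchell
  - book 3 (The Iron Gate): author_id=3 -> matches Adams
  - book 4 (Paper Boats): author_id=1 -> matches Allen
  - book 5 (Northern Lights): author_id=NULL, no match -> kept with NULL
All 5 rows appear; 1 has NULL author.

SQL:
SELECT a.title, b.name AS author
FROM books a
LEFT JOIN authors b ON a.author_id = b.id

Result:
title           | author  
----------------+---------
Falling Leaves  | Adams   
Broken Clocks   | Mitchell
The Iron Gate   | Adams   
Paper Boats     | Allen   
Northern Lights | NULL    


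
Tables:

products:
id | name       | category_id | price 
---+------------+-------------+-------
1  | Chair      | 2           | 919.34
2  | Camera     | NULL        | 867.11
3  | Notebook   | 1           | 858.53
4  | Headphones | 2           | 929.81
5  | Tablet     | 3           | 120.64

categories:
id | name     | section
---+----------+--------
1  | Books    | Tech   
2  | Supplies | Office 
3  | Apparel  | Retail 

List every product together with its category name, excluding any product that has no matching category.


INNER JOIN keeps only products rows whose category_id matches an id in categories. Walk through each product:
  - product 1 (Chair): category_id=2 -> matches Supplies
  - product 2 (Camera): category_id=NULL, no match -> dropped
  - product 3 (Notebook): category_id=1 -> matches Books
  - product 4 (Headphones): category_id=2 -> matches Supplies
  - product 5 (Tablet): category_id=3 -> matches Apparel
So 1 of 5 rows is dropped.

SQL:
SELECT a.name, b.name AS category
FROM products a
INNER JOIN categories b ON a.category_id = b.id

Result:
name       | category
-----------+---------
Chair      | Supplies
Notebook   | Books   
Headphones | Supplies
Tablet     | Apparel 


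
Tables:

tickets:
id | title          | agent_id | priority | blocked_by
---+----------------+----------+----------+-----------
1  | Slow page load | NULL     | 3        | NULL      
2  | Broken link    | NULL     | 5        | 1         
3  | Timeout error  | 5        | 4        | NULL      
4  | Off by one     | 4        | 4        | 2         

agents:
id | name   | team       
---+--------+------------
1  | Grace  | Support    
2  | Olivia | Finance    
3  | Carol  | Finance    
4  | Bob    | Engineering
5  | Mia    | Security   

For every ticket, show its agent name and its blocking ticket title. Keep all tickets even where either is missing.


Two LEFT JOINs from the same base table tickets: one to agents via agent_id, one to tickets itself via blocked_by. Both are LEFT so every ticket is preserved.
Match against agents:
  - ticket 1 (Slow page load): agent_id=NULL, no match -> kept with NULL
  - ticket 2 (Broken link): agent_id=NULL, no match -> kept with NULL
  - ticket 3 (Timeout error): agent_id=5 -> matches Mia
  - ticket 4 (Off by one): agent_id=4 -> matches Bob
Match against tickets (self):
  - ticket 1 (Slow page load): blocked_by=NULL -> NULL
  - ticket 2 (Broken link): blocked_by=1 -> Slow page load
  - ticket 3 (Timeout error): blocked_by=NULL -> NULL
  - ticket 4 (Off by one): blocked_by=2 -> Broken link

SQL:
SELECT a.title, b.name AS agent, c.title AS blocked_by
FROM tickets a
LEFT JOIN agents b ON a.agent_id = b.id
LEFT JOIN tickets c ON a.blocked_by = c.id

Result:
title          | agent | blocked_by    
---------------+-------+---------------
Slow page load | NULL  | NULL          
Broken link    | NULL  | Slow page load
Timeout error  | Mia   | NULL          
Off by one     | Bob   | Broken link   


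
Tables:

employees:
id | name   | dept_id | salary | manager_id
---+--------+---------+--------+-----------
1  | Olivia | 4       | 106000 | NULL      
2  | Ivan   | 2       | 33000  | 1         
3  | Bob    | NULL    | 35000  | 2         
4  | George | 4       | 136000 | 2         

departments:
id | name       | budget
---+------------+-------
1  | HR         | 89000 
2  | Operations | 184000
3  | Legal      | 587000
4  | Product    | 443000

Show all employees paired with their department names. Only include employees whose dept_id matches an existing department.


INNER JOIN keeps only employees rows whose dept_id matches an id in departments. Walk through each employee:
  - employee 1 (Olivia): dept_id=4 -> matches Product
  - employee 2 (Ivan): dept_id=2 -> matches Operations
  - employee 3 (Bob): dept_id=NULL, no match -> dropped
  - employee 4 (George): dept_id=4 -> matches Product
So 1 of 4 rows is dropped.

SQL:
SELECT a.name, b.name AS department
FROM employees a
INNER JOIN departments b ON a.dept_id = b.id

Result:
name   | department
-------+-----------
Olivia | Product   
Ivan   | Operations
George | Product   


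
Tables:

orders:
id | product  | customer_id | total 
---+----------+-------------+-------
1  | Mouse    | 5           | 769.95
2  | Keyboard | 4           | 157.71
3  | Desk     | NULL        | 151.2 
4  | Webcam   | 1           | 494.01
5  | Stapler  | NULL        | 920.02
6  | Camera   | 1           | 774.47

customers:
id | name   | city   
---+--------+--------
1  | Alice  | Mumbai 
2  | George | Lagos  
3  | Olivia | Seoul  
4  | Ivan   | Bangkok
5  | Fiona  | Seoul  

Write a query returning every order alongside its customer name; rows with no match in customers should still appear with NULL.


LEFT JOIN keeps every row from orders (the left table); where customer_id has no match in customers, the customer columns become NULL. Walk through each order:
  - order 1 (Mouse): customer_id=5 -> matches Fiona
  - order 2 (Keyboard): customer_id=4 -> matches Ivan
  - order 3 (Desk): customer_id=NULL, no match -> kept with NULL
  - order 4 (Webcam): customer_id=1 -> matches Alice
  - order 5 (Stapler): customer_id=NULL, no match -> kept with NULL
  - order 6 (Camera): customer_id=1 -> matches Alice
All 6 rows appear; 2 have NULL customer.

SQL:
SELECT a.product, b.name AS customer
FROM orders a
LEFT JOIN customers b ON a.customer_id = b.id

Result:
product  | customer
---------+---------
Mouse    | Fiona   
Keyboard | Ivan    
Desk     | NULL    
Webcam   | Alice   
Stapler  | NULL    
Camera   | Alice   


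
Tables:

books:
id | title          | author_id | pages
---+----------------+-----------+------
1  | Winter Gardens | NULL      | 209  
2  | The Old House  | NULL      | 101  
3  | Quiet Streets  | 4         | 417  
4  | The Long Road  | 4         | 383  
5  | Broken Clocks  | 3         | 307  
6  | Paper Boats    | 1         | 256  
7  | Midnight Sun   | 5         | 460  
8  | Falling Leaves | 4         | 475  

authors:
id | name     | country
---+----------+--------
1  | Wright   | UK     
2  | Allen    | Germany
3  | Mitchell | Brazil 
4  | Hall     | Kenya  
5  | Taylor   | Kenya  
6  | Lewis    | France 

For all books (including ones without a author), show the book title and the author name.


LEFT JOIN keeps every row from books (the left table); where author_id has no match in authors, the author columns become NULL. Walk through each book:
  - book 1 (Winter Gardens): author_id=NULL, no match -> kept with NULL
  - book 2 (The Old House): author_id=NULL, no match -> kept with NULL
  - book 3 (Quiet Streets): author_id=4 -> matches Hall
  - book 4 (The Long Road): author_id=4 -> matches Hall
  - book 5 (Broken Clocks): author_id=3 -> matches Mitchell
  - book 6 (Paper Boats): author_id=1 -> matches Wright
  - book 7 (Midnight Sun): author_id=5 -> matches Taylor
  - book 8 (Falling Leaves): author_id=4 -> matches Hall
All 8 rows appear; 2 have NULL author.

SQL:
SELECT a.title, b.name AS author
FROM books a
LEFT JOIN authors b ON a.author_id = b.id

Result:
title          | author  
---------------+---------
Winter Gardens | NULL    
The Old House  | NULL    
Quiet Streets  | Hall    
The Long Road  | Hall    
Broken Clocks  | Mitchell
Paper Boats    | Wright  
Midnight Sun   | Taylor  
Falling Leaves | Hall    


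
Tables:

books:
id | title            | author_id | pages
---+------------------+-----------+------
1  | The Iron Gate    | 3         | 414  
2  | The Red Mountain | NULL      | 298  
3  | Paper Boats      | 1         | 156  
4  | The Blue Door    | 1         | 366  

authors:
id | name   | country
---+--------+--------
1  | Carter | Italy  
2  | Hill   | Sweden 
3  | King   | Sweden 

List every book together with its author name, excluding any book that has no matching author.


INNER JOIN keeps only books rows whose author_id matches an id in authors. Walk through each book:
  - book 1 (The Iron Gate): author_id=3 -> matches King
  - book 2 (The Red Mountain): author_id=NULL, no match -> dropped
  - book 3 (Paper Boats): author_id=1 -> matches Carter
  - book 4 (The Blue Door): author_id=1 -> matches Carter
So 1 of 4 rows is dropped.

SQL:
SELECT a.title, b.name AS author
FROM books a
INNER JOIN authors b ON a.author_id = b.id

Result:
title         | author
--------------+-------
The Iron Gate | King  
Paper Boats   | Carter
The Blue Door | Carter


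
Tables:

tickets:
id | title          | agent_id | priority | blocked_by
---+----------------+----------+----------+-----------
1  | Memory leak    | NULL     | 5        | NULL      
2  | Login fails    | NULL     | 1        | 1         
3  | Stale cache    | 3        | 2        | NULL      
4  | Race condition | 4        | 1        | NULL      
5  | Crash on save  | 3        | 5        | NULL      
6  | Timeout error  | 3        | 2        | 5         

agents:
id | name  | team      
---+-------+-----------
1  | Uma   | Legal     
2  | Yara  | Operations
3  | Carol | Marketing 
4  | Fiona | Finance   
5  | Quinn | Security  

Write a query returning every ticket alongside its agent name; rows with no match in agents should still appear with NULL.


LEFT JOIN keeps every row from tickets (the left table); where agent_id has no match in agents, the agent columns become NULL. Walk through each ticket:
  - ticket 1 (Memory leak): agent_id=NULL, no match -> kept with NULL
  - ticket 2 (Login fails): agent_id=NULL, no match -> kept with NULL
  - ticket 3 (Stale cache): agent_id=3 -> matches Carol
  - ticket 4 (Race condition): agent_id=4 -> matches Fiona
  - ticket 5 (Crash on save): agent_id=3 -> matches Carol
  - ticket 6 (Timeout error): agent_id=3 -> matches Carol
All 6 rows appear; 2 have NULL agent.

SQL:
SELECT a.title, b.name AS agent
FROM tickets a
LEFT JOIN agents b ON a.agent_id = b.id

Result:
title          | agent
---------------+------
Memory leak    | NULL 
Login fails    | NULL 
Stale cache    | Carol
Race condition | Fiona
Crash on save  | Carol
Timeout error  | Carol


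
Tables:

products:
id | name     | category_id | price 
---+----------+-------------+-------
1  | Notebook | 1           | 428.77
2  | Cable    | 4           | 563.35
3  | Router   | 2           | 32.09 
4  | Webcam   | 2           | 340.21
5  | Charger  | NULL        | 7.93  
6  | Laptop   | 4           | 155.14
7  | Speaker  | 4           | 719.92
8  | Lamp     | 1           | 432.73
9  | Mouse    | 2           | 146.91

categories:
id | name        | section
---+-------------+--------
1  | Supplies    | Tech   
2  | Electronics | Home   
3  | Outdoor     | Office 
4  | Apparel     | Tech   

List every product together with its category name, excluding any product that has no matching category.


INNER JOIN keeps only products rows whose category_id matches an id in categories. Walk through each product:
  - product 1 (Notebook): category_id=1 -> matches Supplies
  - product 2 (Cable): category_id=4 -> matches Apparel
  - product 3 (Router): category_id=2 -> matches Electronics
  - product 4 (Webcam): category_id=2 -> matches Electronics
  - product 5 (Charger): category_id=NULL, no match -> dropped
  - product 6 (Laptop): category_id=4 -> matches Apparel
  - product 7 (Speaker): category_id=4 -> matches Apparel
  - product 8 (Lamp): category_id=1 -> matches Supplies
  - product 9 (Mouse): category_id=2 -> matches Electronics
So 1 of 9 rows is dropped.

SQL:
SELECT a.name, b.name AS category
FROM products a
INNER JOIN categories b ON a.category_id = b.id

Result:
name     | category   
---------+------------
Notebook | Supplies   
Cable    | Apparel    
Router   | Electronics
Webcam   | Electronics
Laptop   | Apparel    
Speaker  | Apparel    
Lamp     | Supplies   
Mouse    | Electronics
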